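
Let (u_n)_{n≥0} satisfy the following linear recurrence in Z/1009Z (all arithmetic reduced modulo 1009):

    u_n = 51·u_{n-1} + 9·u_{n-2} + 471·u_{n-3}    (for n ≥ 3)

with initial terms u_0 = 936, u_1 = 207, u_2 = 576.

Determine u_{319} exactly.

262

u_3 = 51·576 + 9·207 + 471·936 = 892
u_4 = 51·892 + 9·576 + 471·207 = 859
u_5 = 51·859 + 9·892 + 471·576 = 253
u_6 = 51·253 + 9·859 + 471·892 = 842
u_7 = 51·842 + 9·253 + 471·859 = 803
u_8 = 51·803 + 9·842 + 471·253 = 200
Continuing the recurrence:
  u_9 = 319;  u_10 = 754;  u_11 = 319;  u_12 = 765;  u_13 = 483;  u_14 = 147
  u_15 = 847;  u_16 = 592;  u_17 = 98;  u_18 = 618;  u_19 = 460;  u_20 = 514
  u_21 = 570;  u_22 = 124;  u_23 = 289;  u_24 = 796;  u_25 = 701;  u_26 = 441
  u_27 = 116;  u_28 = 23;  u_29 = 56;  u_30 = 186;  u_31 = 643;  u_32 = 303
  u_33 = 883;  u_34 = 490;  u_35 = 84;  u_36 = 807;  u_37 = 273;  u_38 = 210
  u_39 = 763;  u_40 = 883;  u_41 = 469;  u_42 = 756;  u_43 = 584;  u_44 = 192
  u_45 = 821;  u_46 = 828;  u_47 = 807;  u_48 = 421;  u_49 = 996;  u_50 = 812
  u_51 = 453;  u_52 = 72;  u_53 = 727;  u_54 = 856;  u_55 = 364;  u_56 = 400
  u_57 = 45;  u_58 = 764;  u_59 = 744;  u_60 = 430;  u_61 = 5;  u_62 = 390
  u_63 = 485;  u_64 = 330;  u_65 = 58;  u_66 = 275;  u_67 = 465;  u_68 = 31
  u_69 = 85;  u_70 = 640;  u_71 = 583;  u_72 = 862;  u_73 = 526;  u_74 = 423
  u_75 = 457;  u_76 = 412;  u_77 = 360;  u_78 = 200;  u_79 = 647;  u_80 = 539
  u_81 = 378;  u_82 = 941;  u_83 = 544;  u_84 = 343;  u_85 = 451;  u_86 = 801
  u_87 = 627;  u_88 = 366;  u_89 = 1007;  u_90 = 854;  u_91 = 1005;  u_92 = 486
  u_93 = 177;  u_94 = 418;  u_95 = 576;  u_96 = 470;  u_97 = 16;  u_98 = 885
  u_99 = 273;  u_100 = 163;  u_101 = 798;  u_102 = 227;  u_103 = 686;  u_104 = 206
  u_105 = 499;  u_106 = 286;  u_107 = 68;  u_108 = 929;  u_109 = 68;  u_110 = 470
  u_111 = 19;  u_112 = 903;  u_113 = 209;  u_114 = 492;  u_115 = 254;  u_116 = 795
  u_117 = 115;  u_118 = 475;  u_119 = 141;  u_120 = 46;  u_121 = 315;  u_122 = 152
  u_123 = 974;  u_124 = 634;  u_125 = 693;  u_126 = 348;  u_127 = 728;  u_128 = 396
  u_129 = 964;  u_130 = 88;  u_131 = 907;  u_132 = 629;  u_133 = 970;  u_134 = 26
  u_135 = 588;  u_136 = 754;  u_137 = 497;  u_138 = 327;  u_139 = 936;  u_140 = 228
  u_141 = 521;  u_142 = 294;  u_143 = 946;  u_144 = 646;  u_145 = 332;  u_146 = 136
  u_147 = 391;  u_148 = 962;  u_149 = 602;  u_150 = 532;  u_151 = 323;  u_152 = 85
  u_153 = 519;  u_154 = 774;  u_155 = 433;  u_156 = 59;  u_157 = 148;  u_158 = 132
  u_159 = 538;  u_160 = 461;  u_161 = 724;  u_162 = 852;  u_163 = 723;  u_164 = 107
  u_165 = 575;  u_166 = 518;  u_167 = 261;  u_168 = 224;  u_169 = 456;  u_170 = 889
  u_171 = 570;  u_172 = 606;  u_173 = 705;  u_174 = 116;  u_175 = 32;  u_176 = 752
  u_177 = 448;  u_178 = 292;  u_179 = 795;  u_180 = 922;  u_181 = 1008;  u_182 = 281
  u_183 = 588;  u_184 = 767;  u_185 = 185;  u_186 = 676;  u_187 = 861;  u_188 = 915
  u_189 = 489;  u_190 = 799;  u_191 = 876;  u_192 = 675;  u_193 = 912;  u_194 = 34
  u_195 = 951;  u_196 = 93;  u_197 = 55;  u_198 = 540;  u_199 = 199;  u_200 = 554
  u_201 = 856;  u_202 = 102;  u_203 = 401;  u_204 = 765;  u_205 = 865;  u_206 = 738
  u_207 = 120;  u_208 = 433;  u_209 = 458;  u_210 = 28;  u_211 = 630;  u_212 = 895
  u_213 = 936;  u_214 = 380;  u_215 = 344;  u_216 = 707;  u_217 = 189;  u_218 = 442
  u_219 = 54;  u_220 = 905;  u_221 = 555;  u_222 = 335;  u_223 = 339;  u_224 = 198
  u_225 = 413;  u_226 = 894;  u_227 = 300;  u_228 = 934;  u_229 = 205;  u_230 = 739
  u_231 = 173;  u_232 = 30;  u_233 = 24;  u_234 = 239;  u_235 = 301;  u_236 = 554
  u_237 = 254;  u_238 = 289;  u_239 = 484;  u_240 = 614;  u_241 = 259;  u_242 = 503
  u_243 = 352;  u_244 = 181;  u_245 = 89;  u_246 = 430;  u_247 = 19;  u_248 = 344
  u_249 = 283;  u_250 = 244;  u_251 = 440;  u_252 = 525;  u_253 = 363;  u_254 = 426
  u_255 = 847;  u_256 = 60;  u_257 = 448;  u_258 = 563;  u_259 = 465;  u_260 = 657
  u_261 = 165;  u_262 = 264;  u_263 = 507;  u_264 = 3;  u_265 = 917;  u_266 = 44
  u_267 = 811;  u_268 = 443;  u_269 = 166;  u_270 = 924;  u_271 = 985;  u_272 = 522
  u_273 = 497;  u_274 = 579;  u_275 = 371;  u_276 = 924;  u_277 = 292;  u_278 = 185
  u_279 = 280;  u_280 = 109;  u_281 = 368;  u_282 = 279;  u_283 = 268;  u_284 = 824
  u_285 = 279;  u_286 = 559;  u_287 = 389;  u_288 = 893;  u_289 = 552;  u_290 = 455
  u_291 = 780;  u_292 = 158;  u_293 = 340;  u_294 = 704;  u_295 = 374;  u_296 = 903
  u_297 = 610;  u_298 = 474;  u_299 = 927;  u_300 = 838;  u_301 = 896;  u_302 = 490
  u_303 = 945;  u_304 = 391;  u_305 = 932;  u_306 = 727;  u_307 = 583;  u_308 = 9
  u_309 = 18;  u_310 = 135;  u_311 = 187;  u_312 = 59;  u_313 = 674;  u_314 = 893
  u_315 = 696;  u_316 = 774;  u_317 = 183
u_318 = 51·183 + 9·774 + 471·696 = 46
u_319 = 51·46 + 9·183 + 471·774 = 262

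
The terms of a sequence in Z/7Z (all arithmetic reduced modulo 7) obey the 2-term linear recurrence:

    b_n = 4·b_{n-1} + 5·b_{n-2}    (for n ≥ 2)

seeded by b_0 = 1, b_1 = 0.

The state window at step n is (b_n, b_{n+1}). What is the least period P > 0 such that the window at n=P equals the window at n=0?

n=0: window = (1, 0)
n=1: window = (0, 5)
n=2: window = (5, 6)
n=3: window = (6, 0)
n=4: window = (0, 2)
n=5: window = (2, 1)
n=6: window = (1, 0)
window at n=6 equals window at n=0 → period = 6

6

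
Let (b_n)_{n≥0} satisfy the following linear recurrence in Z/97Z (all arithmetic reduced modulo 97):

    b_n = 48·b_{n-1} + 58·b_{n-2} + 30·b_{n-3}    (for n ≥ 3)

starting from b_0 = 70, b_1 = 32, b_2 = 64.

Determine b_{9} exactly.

b_3 = 48·64 + 58·32 + 30·70 = 44
b_4 = 48·44 + 58·64 + 30·32 = 91
b_5 = 48·91 + 58·44 + 30·64 = 13
b_6 = 48·13 + 58·91 + 30·44 = 44
b_7 = 48·44 + 58·13 + 30·91 = 67
b_8 = 48·67 + 58·44 + 30·13 = 47
b_9 = 48·47 + 58·67 + 30·44 = 90

90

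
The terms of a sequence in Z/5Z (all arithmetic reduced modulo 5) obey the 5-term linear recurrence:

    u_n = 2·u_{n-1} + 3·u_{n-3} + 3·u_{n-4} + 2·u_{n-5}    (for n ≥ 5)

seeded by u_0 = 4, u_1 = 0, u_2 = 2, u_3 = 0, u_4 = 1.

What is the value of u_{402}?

3

u_5 = 2·1 + 0·0 + 3·2 + 3·0 + 2·4 = 1
u_6 = 2·1 + 0·1 + 3·0 + 3·2 + 2·0 = 3
u_7 = 2·3 + 0·1 + 3·1 + 3·0 + 2·2 = 3
u_8 = 2·3 + 0·3 + 3·1 + 3·1 + 2·0 = 2
u_9 = 2·2 + 0·3 + 3·3 + 3·1 + 2·1 = 3
u_10 = 2·3 + 0·2 + 3·3 + 3·3 + 2·1 = 1
u_11 = 2·1 + 0·3 + 3·2 + 3·3 + 2·3 = 3
u_12 = 2·3 + 0·1 + 3·3 + 3·2 + 2·3 = 2
u_13 = 2·2 + 0·3 + 3·1 + 3·3 + 2·2 = 0
u_14 = 2·0 + 0·2 + 3·3 + 3·1 + 2·3 = 3
u_15 = 2·3 + 0·0 + 3·2 + 3·3 + 2·1 = 3
u_16 = 2·3 + 0·3 + 3·0 + 3·2 + 2·3 = 3
u_17 = 2·3 + 0·3 + 3·3 + 3·0 + 2·2 = 4
u_18 = 2·4 + 0·3 + 3·3 + 3·3 + 2·0 = 1
u_19 = 2·1 + 0·4 + 3·3 + 3·3 + 2·3 = 1
u_20 = 2·1 + 0·1 + 3·4 + 3·3 + 2·3 = 4
u_21 = 2·4 + 0·1 + 3·1 + 3·4 + 2·3 = 4
u_22 = 2·4 + 0·4 + 3·1 + 3·1 + 2·4 = 2
u_23 = 2·2 + 0·4 + 3·4 + 3·1 + 2·1 = 1
u_24 = 2·1 + 0·2 + 3·4 + 3·4 + 2·1 = 3
u_25 = 2·3 + 0·1 + 3·2 + 3·4 + 2·4 = 2
u_26 = 2·2 + 0·3 + 3·1 + 3·2 + 2·4 = 1
u_27 = 2·1 + 0·2 + 3·3 + 3·1 + 2·2 = 3
u_28 = 2·3 + 0·1 + 3·2 + 3·3 + 2·1 = 3
u_29 = 2·3 + 0·3 + 3·1 + 3·2 + 2·3 = 1
u_30 = 2·1 + 0·3 + 3·3 + 3·1 + 2·2 = 3
u_31 = 2·3 + 0·1 + 3·3 + 3·3 + 2·1 = 1
u_32 = 2·1 + 0·3 + 3·1 + 3·3 + 2·3 = 0
u_33 = 2·0 + 0·1 + 3·3 + 3·1 + 2·3 = 3
u_34 = 2·3 + 0·0 + 3·1 + 3·3 + 2·1 = 0
u_35 = 2·0 + 0·3 + 3·0 + 3·1 + 2·3 = 4
u_36 = 2·4 + 0·0 + 3·3 + 3·0 + 2·1 = 4
u_37 = 2·4 + 0·4 + 3·0 + 3·3 + 2·0 = 2
u_38 = 2·2 + 0·4 + 3·4 + 3·0 + 2·3 = 2
u_39 = 2·2 + 0·2 + 3·4 + 3·4 + 2·0 = 3
u_40 = 2·3 + 0·2 + 3·2 + 3·4 + 2·4 = 2
u_41 = 2·2 + 0·3 + 3·2 + 3·2 + 2·4 = 4
u_42 = 2·4 + 0·2 + 3·3 + 3·2 + 2·2 = 2
u_43 = 2·2 + 0·4 + 3·2 + 3·3 + 2·2 = 3
u_44 = 2·3 + 0·2 + 3·4 + 3·2 + 2·3 = 0
u_45 = 2·0 + 0·3 + 3·2 + 3·4 + 2·2 = 2
u_46 = 2·2 + 0·0 + 3·3 + 3·2 + 2·4 = 2
u_47 = 2·2 + 0·2 + 3·0 + 3·3 + 2·2 = 2
u_48 = 2·2 + 0·2 + 3·2 + 3·0 + 2·3 = 1
u_49 = 2·1 + 0·2 + 3·2 + 3·2 + 2·0 = 4
u_50 = 2·4 + 0·1 + 3·2 + 3·2 + 2·2 = 4
u_51 = 2·4 + 0·4 + 3·1 + 3·2 + 2·2 = 1
u_52 = 2·1 + 0·4 + 3·4 + 3·1 + 2·2 = 1
u_53 = 2·1 + 0·1 + 3·4 + 3·4 + 2·1 = 3
u_54 = 2·3 + 0·1 + 3·1 + 3·4 + 2·4 = 4
u_55 = 2·4 + 0·3 + 3·1 + 3·1 + 2·4 = 2
u_56 = 2·2 + 0·4 + 3·3 + 3·1 + 2·1 = 3
u_57 = 2·3 + 0·2 + 3·4 + 3·3 + 2·1 = 4
u_58 = 2·4 + 0·3 + 3·2 + 3·4 + 2·3 = 2
u_59 = 2·2 + 0·4 + 3·3 + 3·2 + 2·4 = 2
u_60 = 2·2 + 0·2 + 3·4 + 3·3 + 2·2 = 4
u_61 = 2·4 + 0·2 + 3·2 + 3·4 + 2·3 = 2
u_62 = 2·2 + 0·4 + 3·2 + 3·2 + 2·4 = 4
u_63 = 2·4 + 0·2 + 3·4 + 3·2 + 2·2 = 0
u_64 = 2·0 + 0·4 + 3·2 + 3·4 + 2·2 = 2
u_65 = 2·2 + 0·0 + 3·4 + 3·2 + 2·4 = 0
u_66 = 2·0 + 0·2 + 3·0 + 3·4 + 2·2 = 1
(u_62, u_63, u_64, u_65, u_66) = (4, 0, 2, 0, 1) = (u_0, u_1, u_2, u_3, u_4), so the sequence has period 62.
402 ≡ 30 (mod 62), hence u_402 = u_30 = 3.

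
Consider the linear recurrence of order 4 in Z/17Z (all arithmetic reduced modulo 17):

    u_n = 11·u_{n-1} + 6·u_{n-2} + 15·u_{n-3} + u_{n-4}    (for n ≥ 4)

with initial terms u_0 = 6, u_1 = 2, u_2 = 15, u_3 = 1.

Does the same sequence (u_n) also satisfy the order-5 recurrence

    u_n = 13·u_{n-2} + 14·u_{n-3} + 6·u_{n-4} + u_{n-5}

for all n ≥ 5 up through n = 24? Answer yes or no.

Terms u_0..u_24: 6, 2, 15, 1, 1, 6, 0, 1, 0, 12, 11, 7, 0, 15, 9, 9, 4, 10, 6, 8, 6, 10, 0, 5, 7
n=5: candidate gives 3, actual u_5 = 6 ✗

no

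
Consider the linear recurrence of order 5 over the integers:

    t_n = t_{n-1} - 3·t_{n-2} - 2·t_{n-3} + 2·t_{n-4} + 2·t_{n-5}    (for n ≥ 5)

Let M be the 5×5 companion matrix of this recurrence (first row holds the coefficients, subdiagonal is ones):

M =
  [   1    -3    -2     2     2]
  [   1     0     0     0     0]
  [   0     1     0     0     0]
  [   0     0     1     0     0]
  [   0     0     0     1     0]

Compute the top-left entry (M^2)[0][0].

(M^2)[0][0] is the top entry after applying M 2 times to the unit state (1, 0, 0, 0, 0). Equivalently it is h_{6} for the auxiliary sequence (h_n) obeying the same recurrence with h_4 = 1 and h_i = 0 for 0 ≤ i < 4:
h_5 = 1·1 + -3·0 + -2·0 + 2·0 + 2·0 = 1
h_6 = 1·1 + -3·1 + -2·0 + 2·0 + 2·0 = -2

-2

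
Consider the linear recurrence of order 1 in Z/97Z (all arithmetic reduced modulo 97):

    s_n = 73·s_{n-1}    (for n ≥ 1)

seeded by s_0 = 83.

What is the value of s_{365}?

s_1 = 73·83 = 45
s_2 = 73·45 = 84
s_3 = 73·84 = 21
s_4 = 73·21 = 78
s_5 = 73·78 = 68
s_6 = 73·68 = 17
s_7 = 73·17 = 77
s_8 = 73·77 = 92
s_9 = 73·92 = 23
s_10 = 73·23 = 30
s_11 = 73·30 = 56
s_12 = 73·56 = 14
s_13 = 73·14 = 52
s_14 = 73·52 = 13
s_15 = 73·13 = 76
s_16 = 73·76 = 19
s_17 = 73·19 = 29
s_18 = 73·29 = 80
s_19 = 73·80 = 20
s_20 = 73·20 = 5
s_21 = 73·5 = 74
s_22 = 73·74 = 67
s_23 = 73·67 = 41
s_24 = 73·41 = 83
(s_24) = (83) = (s_0), so the sequence has period 24.
365 ≡ 5 (mod 24), hence s_365 = s_5 = 68.

68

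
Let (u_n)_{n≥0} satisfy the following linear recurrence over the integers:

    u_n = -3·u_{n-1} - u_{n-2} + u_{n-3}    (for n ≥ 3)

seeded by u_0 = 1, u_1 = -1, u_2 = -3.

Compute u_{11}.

u_3 = -3·-3 + -1·-1 + 1·1 = 11
u_4 = -3·11 + -1·-3 + 1·-1 = -31
u_5 = -3·-31 + -1·11 + 1·-3 = 79
u_6 = -3·79 + -1·-31 + 1·11 = -195
u_7 = -3·-195 + -1·79 + 1·-31 = 475
u_8 = -3·475 + -1·-195 + 1·79 = -1151
u_9 = -3·-1151 + -1·475 + 1·-195 = 2783
u_10 = -3·2783 + -1·-1151 + 1·475 = -6723
u_11 = -3·-6723 + -1·2783 + 1·-1151 = 16235

16235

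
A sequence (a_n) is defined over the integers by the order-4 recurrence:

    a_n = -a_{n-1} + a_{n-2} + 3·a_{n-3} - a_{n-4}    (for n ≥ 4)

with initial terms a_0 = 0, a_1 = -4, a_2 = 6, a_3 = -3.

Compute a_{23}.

a_4 = -1·-3 + 1·6 + 3·-4 + -1·0 = -3
a_5 = -1·-3 + 1·-3 + 3·6 + -1·-4 = 22
a_6 = -1·22 + 1·-3 + 3·-3 + -1·6 = -40
a_7 = -1·-40 + 1·22 + 3·-3 + -1·-3 = 56
a_8 = -1·56 + 1·-40 + 3·22 + -1·-3 = -27
a_9 = -1·-27 + 1·56 + 3·-40 + -1·22 = -59
a_10 = -1·-59 + 1·-27 + 3·56 + -1·-40 = 240
a_11 = -1·240 + 1·-59 + 3·-27 + -1·56 = -436
a_12 = -1·-436 + 1·240 + 3·-59 + -1·-27 = 526
a_13 = -1·526 + 1·-436 + 3·240 + -1·-59 = -183
a_14 = -1·-183 + 1·526 + 3·-436 + -1·240 = -839
a_15 = -1·-839 + 1·-183 + 3·526 + -1·-436 = 2670
a_16 = -1·2670 + 1·-839 + 3·-183 + -1·526 = -4584
a_17 = -1·-4584 + 1·2670 + 3·-839 + -1·-183 = 4920
a_18 = -1·4920 + 1·-4584 + 3·2670 + -1·-839 = -655
a_19 = -1·-655 + 1·4920 + 3·-4584 + -1·2670 = -10847
a_20 = -1·-10847 + 1·-655 + 3·4920 + -1·-4584 = 29536
a_21 = -1·29536 + 1·-10847 + 3·-655 + -1·4920 = -47268
a_22 = -1·-47268 + 1·29536 + 3·-10847 + -1·-655 = 44918
a_23 = -1·44918 + 1·-47268 + 3·29536 + -1·-10847 = 7269

7269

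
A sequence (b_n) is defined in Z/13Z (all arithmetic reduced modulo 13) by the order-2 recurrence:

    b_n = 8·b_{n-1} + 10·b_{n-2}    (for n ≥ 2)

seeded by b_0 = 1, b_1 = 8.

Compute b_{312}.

b_2 = 8·8 + 10·1 = 9
b_3 = 8·9 + 10·8 = 9
b_4 = 8·9 + 10·9 = 6
b_5 = 8·6 + 10·9 = 8
b_6 = 8·8 + 10·6 = 7
b_7 = 8·7 + 10·8 = 6
b_8 = 8·6 + 10·7 = 1
b_9 = 8·1 + 10·6 = 3
b_10 = 8·3 + 10·1 = 8
b_11 = 8·8 + 10·3 = 3
b_12 = 8·3 + 10·8 = 0
b_13 = 8·0 + 10·3 = 4
b_14 = 8·4 + 10·0 = 6
b_15 = 8·6 + 10·4 = 10
b_16 = 8·10 + 10·6 = 10
b_17 = 8·10 + 10·10 = 11
b_18 = 8·11 + 10·10 = 6
b_19 = 8·6 + 10·11 = 2
b_20 = 8·2 + 10·6 = 11
b_21 = 8·11 + 10·2 = 4
b_22 = 8·4 + 10·11 = 12
b_23 = 8·12 + 10·4 = 6
b_24 = 8·6 + 10·12 = 12
b_25 = 8·12 + 10·6 = 0
b_26 = 8·0 + 10·12 = 3
b_27 = 8·3 + 10·0 = 11
b_28 = 8·11 + 10·3 = 1
b_29 = 8·1 + 10·11 = 1
b_30 = 8·1 + 10·1 = 5
b_31 = 8·5 + 10·1 = 11
b_32 = 8·11 + 10·5 = 8
b_33 = 8·8 + 10·11 = 5
b_34 = 8·5 + 10·8 = 3
b_35 = 8·3 + 10·5 = 9
b_36 = 8·9 + 10·3 = 11
b_37 = 8·11 + 10·9 = 9
b_38 = 8·9 + 10·11 = 0
b_39 = 8·0 + 10·9 = 12
b_40 = 8·12 + 10·0 = 5
b_41 = 8·5 + 10·12 = 4
b_42 = 8·4 + 10·5 = 4
b_43 = 8·4 + 10·4 = 7
b_44 = 8·7 + 10·4 = 5
b_45 = 8·5 + 10·7 = 6
b_46 = 8·6 + 10·5 = 7
b_47 = 8·7 + 10·6 = 12
b_48 = 8·12 + 10·7 = 10
b_49 = 8·10 + 10·12 = 5
b_50 = 8·5 + 10·10 = 10
b_51 = 8·10 + 10·5 = 0
b_52 = 8·0 + 10·10 = 9
b_53 = 8·9 + 10·0 = 7
b_54 = 8·7 + 10·9 = 3
b_55 = 8·3 + 10·7 = 3
b_56 = 8·3 + 10·3 = 2
b_57 = 8·2 + 10·3 = 7
b_58 = 8·7 + 10·2 = 11
b_59 = 8·11 + 10·7 = 2
b_60 = 8·2 + 10·11 = 9
b_61 = 8·9 + 10·2 = 1
b_62 = 8·1 + 10·9 = 7
b_63 = 8·7 + 10·1 = 1
b_64 = 8·1 + 10·7 = 0
b_65 = 8·0 + 10·1 = 10
b_66 = 8·10 + 10·0 = 2
b_67 = 8·2 + 10·10 = 12
b_68 = 8·12 + 10·2 = 12
b_69 = 8·12 + 10·12 = 8
b_70 = 8·8 + 10·12 = 2
b_71 = 8·2 + 10·8 = 5
b_72 = 8·5 + 10·2 = 8
b_73 = 8·8 + 10·5 = 10
b_74 = 8·10 + 10·8 = 4
b_75 = 8·4 + 10·10 = 2
b_76 = 8·2 + 10·4 = 4
b_77 = 8·4 + 10·2 = 0
b_78 = 8·0 + 10·4 = 1
b_79 = 8·1 + 10·0 = 8
(b_78, b_79) = (1, 8) = (b_0, b_1), so the sequence has period 78.
312 ≡ 0 (mod 78), hence b_312 = b_0 = 1.

1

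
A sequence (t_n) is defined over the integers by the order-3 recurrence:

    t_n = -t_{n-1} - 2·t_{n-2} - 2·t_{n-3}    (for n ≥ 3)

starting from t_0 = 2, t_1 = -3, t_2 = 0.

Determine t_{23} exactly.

t_3 = -1·0 + -2·-3 + -2·2 = 2
t_4 = -1·2 + -2·0 + -2·-3 = 4
t_5 = -1·4 + -2·2 + -2·0 = -8
t_6 = -1·-8 + -2·4 + -2·2 = -4
t_7 = -1·-4 + -2·-8 + -2·4 = 12
t_8 = -1·12 + -2·-4 + -2·-8 = 12
t_9 = -1·12 + -2·12 + -2·-4 = -28
t_10 = -1·-28 + -2·12 + -2·12 = -20
t_11 = -1·-20 + -2·-28 + -2·12 = 52
t_12 = -1·52 + -2·-20 + -2·-28 = 44
t_13 = -1·44 + -2·52 + -2·-20 = -108
t_14 = -1·-108 + -2·44 + -2·52 = -84
t_15 = -1·-84 + -2·-108 + -2·44 = 212
t_16 = -1·212 + -2·-84 + -2·-108 = 172
t_17 = -1·172 + -2·212 + -2·-84 = -428
t_18 = -1·-428 + -2·172 + -2·212 = -340
t_19 = -1·-340 + -2·-428 + -2·172 = 852
t_20 = -1·852 + -2·-340 + -2·-428 = 684
t_21 = -1·684 + -2·852 + -2·-340 = -1708
t_22 = -1·-1708 + -2·684 + -2·852 = -1364
t_23 = -1·-1364 + -2·-1708 + -2·684 = 3412

3412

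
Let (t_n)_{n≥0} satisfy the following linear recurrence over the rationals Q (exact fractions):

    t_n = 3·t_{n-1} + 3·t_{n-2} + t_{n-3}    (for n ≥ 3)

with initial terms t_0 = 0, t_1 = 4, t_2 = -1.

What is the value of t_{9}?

t_3 = 3·-1 + 3·4 + 1·0 = 9
t_4 = 3·9 + 3·-1 + 1·4 = 28
t_5 = 3·28 + 3·9 + 1·-1 = 110
t_6 = 3·110 + 3·28 + 1·9 = 423
t_7 = 3·423 + 3·110 + 1·28 = 1627
t_8 = 3·1627 + 3·423 + 1·110 = 6260
t_9 = 3·6260 + 3·1627 + 1·423 = 24084

24084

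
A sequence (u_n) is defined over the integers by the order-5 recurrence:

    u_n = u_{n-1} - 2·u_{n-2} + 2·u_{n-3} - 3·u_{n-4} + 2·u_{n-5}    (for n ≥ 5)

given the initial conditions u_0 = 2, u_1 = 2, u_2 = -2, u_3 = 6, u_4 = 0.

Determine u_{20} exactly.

66

u_5 = 1·0 + -2·6 + 2·-2 + -3·2 + 2·2 = -18
u_6 = 1·-18 + -2·0 + 2·6 + -3·-2 + 2·2 = 4
u_7 = 1·4 + -2·-18 + 2·0 + -3·6 + 2·-2 = 18
u_8 = 1·18 + -2·4 + 2·-18 + -3·0 + 2·6 = -14
u_9 = 1·-14 + -2·18 + 2·4 + -3·-18 + 2·0 = 12
u_10 = 1·12 + -2·-14 + 2·18 + -3·4 + 2·-18 = 28
u_11 = 1·28 + -2·12 + 2·-14 + -3·18 + 2·4 = -70
u_12 = 1·-70 + -2·28 + 2·12 + -3·-14 + 2·18 = -24
u_13 = 1·-24 + -2·-70 + 2·28 + -3·12 + 2·-14 = 108
u_14 = 1·108 + -2·-24 + 2·-70 + -3·28 + 2·12 = -44
u_15 = 1·-44 + -2·108 + 2·-24 + -3·-70 + 2·28 = -42
u_16 = 1·-42 + -2·-44 + 2·108 + -3·-24 + 2·-70 = 194
u_17 = 1·194 + -2·-42 + 2·-44 + -3·108 + 2·-24 = -182
u_18 = 1·-182 + -2·194 + 2·-42 + -3·-44 + 2·108 = -306
u_19 = 1·-306 + -2·-182 + 2·194 + -3·-42 + 2·-44 = 484
u_20 = 1·484 + -2·-306 + 2·-182 + -3·194 + 2·-42 = 66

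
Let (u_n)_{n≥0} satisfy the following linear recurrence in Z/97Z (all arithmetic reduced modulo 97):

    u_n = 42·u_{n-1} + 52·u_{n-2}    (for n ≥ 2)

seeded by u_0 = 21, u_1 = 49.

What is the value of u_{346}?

u_2 = 42·49 + 52·21 = 46
u_3 = 42·46 + 52·49 = 18
u_4 = 42·18 + 52·46 = 44
u_5 = 42·44 + 52·18 = 68
u_6 = 42·68 + 52·44 = 3
u_7 = 42·3 + 52·68 = 73
u_8 = 42·73 + 52·3 = 21
u_9 = 42·21 + 52·73 = 22
u_10 = 42·22 + 52·21 = 76
u_11 = 42·76 + 52·22 = 68
u_12 = 42·68 + 52·76 = 18
u_13 = 42·18 + 52·68 = 24
u_14 = 42·24 + 52·18 = 4
u_15 = 42·4 + 52·24 = 58
u_16 = 42·58 + 52·4 = 25
u_17 = 42·25 + 52·58 = 89
u_18 = 42·89 + 52·25 = 91
u_19 = 42·91 + 52·89 = 11
u_20 = 42·11 + 52·91 = 53
u_21 = 42·53 + 52·11 = 82
u_22 = 42·82 + 52·53 = 89
u_23 = 42·89 + 52·82 = 48
u_24 = 42·48 + 52·89 = 48
u_25 = 42·48 + 52·48 = 50
u_26 = 42·50 + 52·48 = 37
u_27 = 42·37 + 52·50 = 80
u_28 = 42·80 + 52·37 = 46
u_29 = 42·46 + 52·80 = 78
u_30 = 42·78 + 52·46 = 42
u_31 = 42·42 + 52·78 = 0
u_32 = 42·0 + 52·42 = 50
u_33 = 42·50 + 52·0 = 63
u_34 = 42·63 + 52·50 = 8
u_35 = 42·8 + 52·63 = 23
u_36 = 42·23 + 52·8 = 24
u_37 = 42·24 + 52·23 = 70
u_38 = 42·70 + 52·24 = 17
u_39 = 42·17 + 52·70 = 86
u_40 = 42·86 + 52·17 = 34
u_41 = 42·34 + 52·86 = 80
u_42 = 42·80 + 52·34 = 84
u_43 = 42·84 + 52·80 = 25
u_44 = 42·25 + 52·84 = 83
u_45 = 42·83 + 52·25 = 33
u_46 = 42·33 + 52·83 = 76
u_47 = 42·76 + 52·33 = 58
u_48 = 42·58 + 52·76 = 83
u_49 = 42·83 + 52·58 = 3
u_50 = 42·3 + 52·83 = 77
u_51 = 42·77 + 52·3 = 92
u_52 = 42·92 + 52·77 = 11
u_53 = 42·11 + 52·92 = 8
u_54 = 42·8 + 52·11 = 35
u_55 = 42·35 + 52·8 = 43
u_56 = 42·43 + 52·35 = 37
u_57 = 42·37 + 52·43 = 7
u_58 = 42·7 + 52·37 = 84
u_59 = 42·84 + 52·7 = 12
u_60 = 42·12 + 52·84 = 22
u_61 = 42·22 + 52·12 = 93
u_62 = 42·93 + 52·22 = 6
u_63 = 42·6 + 52·93 = 44
u_64 = 42·44 + 52·6 = 26
u_65 = 42·26 + 52·44 = 82
u_66 = 42·82 + 52·26 = 43
u_67 = 42·43 + 52·82 = 56
u_68 = 42·56 + 52·43 = 29
u_69 = 42·29 + 52·56 = 56
u_70 = 42·56 + 52·29 = 77
u_71 = 42·77 + 52·56 = 35
u_72 = 42·35 + 52·77 = 42
u_73 = 42·42 + 52·35 = 92
u_74 = 42·92 + 52·42 = 34
u_75 = 42·34 + 52·92 = 4
u_76 = 42·4 + 52·34 = 93
u_77 = 42·93 + 52·4 = 40
u_78 = 42·40 + 52·93 = 17
u_79 = 42·17 + 52·40 = 78
u_80 = 42·78 + 52·17 = 86
u_81 = 42·86 + 52·78 = 5
u_82 = 42·5 + 52·86 = 26
u_83 = 42·26 + 52·5 = 91
u_84 = 42·91 + 52·26 = 33
u_85 = 42·33 + 52·91 = 7
u_86 = 42·7 + 52·33 = 70
u_87 = 42·70 + 52·7 = 6
u_88 = 42·6 + 52·70 = 12
u_89 = 42·12 + 52·6 = 40
u_90 = 42·40 + 52·12 = 73
u_91 = 42·73 + 52·40 = 5
u_92 = 42·5 + 52·73 = 29
u_93 = 42·29 + 52·5 = 23
u_94 = 42·23 + 52·29 = 49
u_95 = 42·49 + 52·23 = 53
u_96 = 42·53 + 52·49 = 21
u_97 = 42·21 + 52·53 = 49
(u_96, u_97) = (21, 49) = (u_0, u_1), so the sequence has period 96.
346 ≡ 58 (mod 96), hence u_346 = u_58 = 84.

84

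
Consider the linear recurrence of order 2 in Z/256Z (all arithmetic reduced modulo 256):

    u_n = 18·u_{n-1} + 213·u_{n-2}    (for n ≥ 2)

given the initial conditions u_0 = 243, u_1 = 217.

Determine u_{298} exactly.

u_2 = 18·217 + 213·243 = 113
u_3 = 18·113 + 213·217 = 127
u_4 = 18·127 + 213·113 = 243
u_5 = 18·243 + 213·127 = 193
u_6 = 18·193 + 213·243 = 193
u_7 = 18·193 + 213·193 = 39
u_8 = 18·39 + 213·193 = 83
u_9 = 18·83 + 213·39 = 73
u_10 = 18·73 + 213·83 = 49
u_11 = 18·49 + 213·73 = 47
u_12 = 18·47 + 213·49 = 19
u_13 = 18·19 + 213·47 = 113
u_14 = 18·113 + 213·19 = 193
u_15 = 18·193 + 213·113 = 151
u_16 = 18·151 + 213·193 = 51
u_17 = 18·51 + 213·151 = 57
u_18 = 18·57 + 213·51 = 113
u_19 = 18·113 + 213·57 = 95
u_20 = 18·95 + 213·113 = 179
u_21 = 18·179 + 213·95 = 161
u_22 = 18·161 + 213·179 = 65
u_23 = 18·65 + 213·161 = 135
u_24 = 18·135 + 213·65 = 147
u_25 = 18·147 + 213·135 = 169
u_26 = 18·169 + 213·147 = 49
u_27 = 18·49 + 213·169 = 15
u_28 = 18·15 + 213·49 = 211
u_29 = 18·211 + 213·15 = 81
u_30 = 18·81 + 213·211 = 65
u_31 = 18·65 + 213·81 = 247
u_32 = 18·247 + 213·65 = 115
u_33 = 18·115 + 213·247 = 153
u_34 = 18·153 + 213·115 = 113
u_35 = 18·113 + 213·153 = 63
u_36 = 18·63 + 213·113 = 115
u_37 = 18·115 + 213·63 = 129
u_38 = 18·129 + 213·115 = 193
u_39 = 18·193 + 213·129 = 231
u_40 = 18·231 + 213·193 = 211
u_41 = 18·211 + 213·231 = 9
u_42 = 18·9 + 213·211 = 49
u_43 = 18·49 + 213·9 = 239
u_44 = 18·239 + 213·49 = 147
u_45 = 18·147 + 213·239 = 49
u_46 = 18·49 + 213·147 = 193
u_47 = 18·193 + 213·49 = 87
u_48 = 18·87 + 213·193 = 179
u_49 = 18·179 + 213·87 = 249
u_50 = 18·249 + 213·179 = 113
u_51 = 18·113 + 213·249 = 31
u_52 = 18·31 + 213·113 = 51
u_53 = 18·51 + 213·31 = 97
u_54 = 18·97 + 213·51 = 65
u_55 = 18·65 + 213·97 = 71
u_56 = 18·71 + 213·65 = 19
u_57 = 18·19 + 213·71 = 105
u_58 = 18·105 + 213·19 = 49
u_59 = 18·49 + 213·105 = 207
u_60 = 18·207 + 213·49 = 83
u_61 = 18·83 + 213·207 = 17
u_62 = 18·17 + 213·83 = 65
u_63 = 18·65 + 213·17 = 183
u_64 = 18·183 + 213·65 = 243
u_65 = 18·243 + 213·183 = 89
u_66 = 18·89 + 213·243 = 113
u_67 = 18·113 + 213·89 = 255
u_68 = 18·255 + 213·113 = 243
u_69 = 18·243 + 213·255 = 65
u_70 = 18·65 + 213·243 = 193
u_71 = 18·193 + 213·65 = 167
u_72 = 18·167 + 213·193 = 83
u_73 = 18·83 + 213·167 = 201
u_74 = 18·201 + 213·83 = 49
u_75 = 18·49 + 213·201 = 175
u_76 = 18·175 + 213·49 = 19
u_77 = 18·19 + 213·175 = 241
u_78 = 18·241 + 213·19 = 193
u_79 = 18·193 + 213·241 = 23
u_80 = 18·23 + 213·193 = 51
u_81 = 18·51 + 213·23 = 185
u_82 = 18·185 + 213·51 = 113
u_83 = 18·113 + 213·185 = 223
u_84 = 18·223 + 213·113 = 179
u_85 = 18·179 + 213·223 = 33
u_86 = 18·33 + 213·179 = 65
u_87 = 18·65 + 213·33 = 7
u_88 = 18·7 + 213·65 = 147
u_89 = 18·147 + 213·7 = 41
u_90 = 18·41 + 213·147 = 49
u_91 = 18·49 + 213·41 = 143
u_92 = 18·143 + 213·49 = 211
u_93 = 18·211 + 213·143 = 209
u_94 = 18·209 + 213·211 = 65
u_95 = 18·65 + 213·209 = 119
u_96 = 18·119 + 213·65 = 115
u_97 = 18·115 + 213·119 = 25
u_98 = 18·25 + 213·115 = 113
u_99 = 18·113 + 213·25 = 191
u_100 = 18·191 + 213·113 = 115
u_101 = 18·115 + 213·191 = 1
u_102 = 18·1 + 213·115 = 193
u_103 = 18·193 + 213·1 = 103
u_104 = 18·103 + 213·193 = 211
u_105 = 18·211 + 213·103 = 137
u_106 = 18·137 + 213·211 = 49
u_107 = 18·49 + 213·137 = 111
u_108 = 18·111 + 213·49 = 147
u_109 = 18·147 + 213·111 = 177
u_110 = 18·177 + 213·147 = 193
u_111 = 18·193 + 213·177 = 215
u_112 = 18·215 + 213·193 = 179
u_113 = 18·179 + 213·215 = 121
u_114 = 18·121 + 213·179 = 113
u_115 = 18·113 + 213·121 = 159
u_116 = 18·159 + 213·113 = 51
u_117 = 18·51 + 213·159 = 225
u_118 = 18·225 + 213·51 = 65
u_119 = 18·65 + 213·225 = 199
u_120 = 18·199 + 213·65 = 19
u_121 = 18·19 + 213·199 = 233
u_122 = 18·233 + 213·19 = 49
u_123 = 18·49 + 213·233 = 79
u_124 = 18·79 + 213·49 = 83
u_125 = 18·83 + 213·79 = 145
u_126 = 18·145 + 213·83 = 65
u_127 = 18·65 + 213·145 = 55
u_128 = 18·55 + 213·65 = 243
u_129 = 18·243 + 213·55 = 217
(u_128, u_129) = (243, 217) = (u_0, u_1), so the sequence has period 128.
298 ≡ 42 (mod 128), hence u_298 = u_42 = 49.

49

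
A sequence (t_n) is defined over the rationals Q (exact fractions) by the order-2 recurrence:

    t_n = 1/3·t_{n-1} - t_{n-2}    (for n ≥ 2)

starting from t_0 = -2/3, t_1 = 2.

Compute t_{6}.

t_2 = 1/3·2 + -1·-2/3 = 4/3
t_3 = 1/3·4/3 + -1·2 = -14/9
t_4 = 1/3·-14/9 + -1·4/3 = -50/27
t_5 = 1/3·-50/27 + -1·-14/9 = 76/81
t_6 = 1/3·76/81 + -1·-50/27 = 526/243

526/243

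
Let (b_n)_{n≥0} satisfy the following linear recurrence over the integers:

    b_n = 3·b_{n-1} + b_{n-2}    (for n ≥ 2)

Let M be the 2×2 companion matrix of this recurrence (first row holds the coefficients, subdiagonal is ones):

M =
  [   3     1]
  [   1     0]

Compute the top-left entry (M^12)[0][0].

1543321

(M^12)[0][0] is the top entry after applying M 12 times to the unit state (1, 0). Equivalently it is h_{13} for the auxiliary sequence (h_n) obeying the same recurrence with h_1 = 1 and h_i = 0 for 0 ≤ i < 1:
h_2 = 3·1 + 1·0 = 3
h_3 = 3·3 + 1·1 = 10
h_4 = 3·10 + 1·3 = 33
h_5 = 3·33 + 1·10 = 109
h_6 = 3·109 + 1·33 = 360
h_7 = 3·360 + 1·109 = 1189
h_8 = 3·1189 + 1·360 = 3927
h_9 = 3·3927 + 1·1189 = 12970
h_10 = 3·12970 + 1·3927 = 42837
h_11 = 3·42837 + 1·12970 = 141481
h_12 = 3·141481 + 1·42837 = 467280
h_13 = 3·467280 + 1·141481 = 1543321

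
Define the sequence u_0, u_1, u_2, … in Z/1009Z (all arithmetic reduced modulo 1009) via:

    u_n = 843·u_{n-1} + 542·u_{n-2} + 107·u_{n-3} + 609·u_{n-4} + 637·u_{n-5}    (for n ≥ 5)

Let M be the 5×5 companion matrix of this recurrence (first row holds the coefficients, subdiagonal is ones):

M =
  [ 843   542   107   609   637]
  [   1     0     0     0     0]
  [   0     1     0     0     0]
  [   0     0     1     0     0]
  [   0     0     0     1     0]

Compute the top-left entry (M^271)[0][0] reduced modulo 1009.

(M^271)[0][0] is the top entry after applying M 271 times to the unit state (1, 0, 0, 0, 0). Equivalently it is h_{275} for the auxiliary sequence (h_n) obeying the same recurrence with h_4 = 1 and h_i = 0 for 0 ≤ i < 4:
h_5 = 843·1 + 542·0 + 107·0 + 609·0 + 637·0 = 843
h_6 = 843·843 + 542·1 + 107·0 + 609·0 + 637·0 = 855
h_7 = 843·855 + 542·843 + 107·1 + 609·0 + 637·0 = 275
h_8 = 843·275 + 542·855 + 107·843 + 609·1 + 637·0 = 34
h_9 = 843·34 + 542·275 + 107·855 + 609·843 + 637·1 = 237
h_10 = 843·237 + 542·34 + 107·275 + 609·855 + 637·843 = 693
Continuing the recurrence:
  h_11 = 666;  h_12 = 961;  h_13 = 655;  h_14 = 986;  h_15 = 17;  h_16 = 802
  h_17 = 789;  h_18 = 439;  h_19 = 392;  h_20 = 795;  h_21 = 870;  h_22 = 566
  h_23 = 272;  h_24 = 867;  h_25 = 499;  h_26 = 341;  h_27 = 386;  h_28 = 603
  h_29 = 843;  h_30 = 1008;  h_31 = 199;  h_32 = 767;  h_33 = 97;  h_34 = 755
  h_35 = 715;  h_36 = 791;  h_37 = 777;  h_38 = 828;  h_39 = 236;  h_40 = 160
  h_41 = 604;  h_42 = 900;  h_43 = 526;  h_44 = 530;  h_45 = 364;  h_46 = 121
  h_47 = 493;  h_48 = 458;  h_49 = 607;  h_50 = 273;  h_51 = 669;  h_52 = 632
  h_53 = 855;  h_54 = 760;  h_55 = 403;  h_56 = 424;  h_57 = 363;  h_58 = 265
  h_59 = 400;  h_60 = 373;  h_61 = 380;  h_62 = 381;  h_63 = 729;  h_64 = 687
  h_65 = 817;  h_66 = 795;  h_67 = 462;  h_68 = 565;  h_69 = 357;  h_70 = 385
  h_71 = 91;  h_72 = 384;  h_73 = 709;  h_74 = 32;  h_75 = 292;  h_76 = 561
  h_77 = 309;  h_78 = 401;  h_79 = 956;  h_80 = 845;  h_81 = 714;  h_82 = 934
  h_83 = 659;  h_84 = 571;  h_85 = 514;  h_86 = 541;  h_87 = 53;  h_88 = 71
  h_89 = 884;  h_90 = 355;  h_91 = 516;  h_92 = 867;  h_93 = 568;  h_94 = 350
  h_95 = 29;  h_96 = 529;  h_97 = 850;  h_98 = 234;  h_99 = 662;  h_100 = 524
  h_101 = 212;  h_102 = 660;  h_103 = 156;  h_104 = 553;  h_105 = 581;  h_106 = 206
  h_107 = 678;  h_108 = 992;  h_109 = 638;  h_110 = 943;  h_111 = 38;  h_112 = 732
  h_113 = 332;  h_114 = 565;  h_115 = 282;  h_116 = 114;  h_117 = 152;  h_118 = 755
  h_119 = 431;  h_120 = 615;  h_121 = 117;  h_122 = 472;  h_123 = 198;  h_124 = 673
  h_125 = 574;  h_126 = 831;  h_127 = 479;  h_128 = 658;  h_129 = 502;  h_130 = 609
  h_131 = 986;  h_132 = 708;  h_133 = 147;  h_134 = 186;  h_135 = 34;  h_136 = 720
  h_137 = 234;  h_138 = 943;  h_139 = 862;  h_140 = 585;  h_141 = 583;  h_142 = 637
  h_143 = 14;  h_144 = 988;  h_145 = 734;  h_146 = 987;  h_147 = 274;  h_148 = 106
  h_149 = 174;  h_150 = 483;  h_151 = 740;  h_152 = 119;  h_153 = 86;  h_154 = 626
  h_155 = 397;  h_156 = 72;  h_157 = 835;  h_158 = 534;  h_159 = 138;  h_160 = 788
  h_161 = 555;  h_162 = 69;  h_163 = 762;  h_164 = 292;  h_165 = 57;  h_166 = 312
  h_167 = 740;  h_168 = 204;  h_169 = 782;  h_170 = 706;  h_171 = 159;  h_172 = 314
  h_173 = 401;  h_174 = 372;  h_175 = 180;  h_176 = 642;  h_177 = 789;  h_178 = 836
  h_179 = 867;  h_180 = 232;  h_181 = 736;  h_182 = 172;  h_183 = 741;  h_184 = 922
  h_185 = 287;  h_186 = 94;  h_187 = 309;  h_188 = 392;  h_189 = 767;  h_190 = 75
  h_191 = 84;  h_192 = 485;  h_193 = 703;  h_194 = 267;  h_195 = 183;  h_196 = 633
  h_197 = 981;  h_198 = 8;  h_199 = 792;  h_200 = 624;  h_201 = 351;  h_202 = 590
  h_203 = 734;  h_204 = 23;  h_205 = 865;  h_206 = 586;  h_207 = 177;  h_208 = 664
  h_209 = 592;  h_210 = 841;  h_211 = 847;  h_212 = 706;  h_213 = 525;  h_214 = 28
  h_215 = 438;  h_216 = 505;  h_217 = 756;  h_218 = 688;  h_219 = 505;  h_220 = 986
  h_221 = 126;  h_222 = 0;  h_223 = 396;  h_224 = 147;  h_225 = 63;  h_226 = 140
  h_227 = 414;  h_228 = 504;  h_229 = 145;  h_230 = 52;  h_231 = 43;  h_232 = 806
  h_233 = 718;  h_234 = 320;  h_235 = 296;  h_236 = 967;  h_237 = 50;  h_238 = 31
  h_239 = 991;  h_240 = 440;  h_241 = 901;  h_242 = 493;  h_243 = 247;  h_244 = 948
  h_245 = 596;  h_246 = 756;  h_247 = 632;  h_248 = 446;  h_249 = 504;  h_250 = 244
  h_251 = 622;  h_252 = 372;  h_253 = 562;  h_254 = 788;  h_255 = 157;  h_256 = 264
  h_257 = 526;  h_258 = 339;  h_259 = 12;  h_260 = 367;  h_261 = 163;  h_262 = 281
  h_263 = 511;  h_264 = 247;  h_265 = 736;  h_266 = 293;  h_267 = 168;  h_268 = 489
  h_269 = 27;  h_270 = 548;  h_271 = 584;  h_272 = 360;  h_273 = 607
h_274 = 843·607 + 542·360 + 107·584 + 609·548 + 637·27 = 250
h_275 = 843·250 + 542·607 + 107·360 + 609·584 + 637·548 = 557

557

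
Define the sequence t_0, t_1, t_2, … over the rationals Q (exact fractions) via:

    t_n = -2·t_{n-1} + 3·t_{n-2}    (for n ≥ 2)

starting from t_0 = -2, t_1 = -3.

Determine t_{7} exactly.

-549

t_2 = -2·-3 + 3·-2 = 0
t_3 = -2·0 + 3·-3 = -9
t_4 = -2·-9 + 3·0 = 18
t_5 = -2·18 + 3·-9 = -63
t_6 = -2·-63 + 3·18 = 180
t_7 = -2·180 + 3·-63 = -549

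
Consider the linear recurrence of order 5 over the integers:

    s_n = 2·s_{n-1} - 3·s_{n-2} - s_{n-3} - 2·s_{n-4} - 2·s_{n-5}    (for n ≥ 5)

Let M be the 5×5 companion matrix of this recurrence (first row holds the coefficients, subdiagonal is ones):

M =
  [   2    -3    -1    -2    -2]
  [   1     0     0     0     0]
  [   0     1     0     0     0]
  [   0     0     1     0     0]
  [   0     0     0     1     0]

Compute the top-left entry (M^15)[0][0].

(M^15)[0][0] is the top entry after applying M 15 times to the unit state (1, 0, 0, 0, 0). Equivalently it is h_{19} for the auxiliary sequence (h_n) obeying the same recurrence with h_4 = 1 and h_i = 0 for 0 ≤ i < 4:
h_5 = 2·1 + -3·0 + -1·0 + -2·0 + -2·0 = 2
h_6 = 2·2 + -3·1 + -1·0 + -2·0 + -2·0 = 1
h_7 = 2·1 + -3·2 + -1·1 + -2·0 + -2·0 = -5
h_8 = 2·-5 + -3·1 + -1·2 + -2·1 + -2·0 = -17
h_9 = 2·-17 + -3·-5 + -1·1 + -2·2 + -2·1 = -26
h_10 = 2·-26 + -3·-17 + -1·-5 + -2·1 + -2·2 = -2
h_11 = 2·-2 + -3·-26 + -1·-17 + -2·-5 + -2·1 = 99
h_12 = 2·99 + -3·-2 + -1·-26 + -2·-17 + -2·-5 = 274
h_13 = 2·274 + -3·99 + -1·-2 + -2·-26 + -2·-17 = 339
h_14 = 2·339 + -3·274 + -1·99 + -2·-2 + -2·-26 = -187
h_15 = 2·-187 + -3·339 + -1·274 + -2·99 + -2·-2 = -1859
h_16 = 2·-1859 + -3·-187 + -1·339 + -2·274 + -2·99 = -4242
h_17 = 2·-4242 + -3·-1859 + -1·-187 + -2·339 + -2·274 = -3946
h_18 = 2·-3946 + -3·-4242 + -1·-1859 + -2·-187 + -2·339 = 6389
h_19 = 2·6389 + -3·-3946 + -1·-4242 + -2·-1859 + -2·-187 = 32950

32950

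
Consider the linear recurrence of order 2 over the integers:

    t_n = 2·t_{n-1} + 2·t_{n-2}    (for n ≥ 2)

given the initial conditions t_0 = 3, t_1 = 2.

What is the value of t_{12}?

209472

t_2 = 2·2 + 2·3 = 10
t_3 = 2·10 + 2·2 = 24
t_4 = 2·24 + 2·10 = 68
t_5 = 2·68 + 2·24 = 184
t_6 = 2·184 + 2·68 = 504
t_7 = 2·504 + 2·184 = 1376
t_8 = 2·1376 + 2·504 = 3760
t_9 = 2·3760 + 2·1376 = 10272
t_10 = 2·10272 + 2·3760 = 28064
t_11 = 2·28064 + 2·10272 = 76672
t_12 = 2·76672 + 2·28064 = 209472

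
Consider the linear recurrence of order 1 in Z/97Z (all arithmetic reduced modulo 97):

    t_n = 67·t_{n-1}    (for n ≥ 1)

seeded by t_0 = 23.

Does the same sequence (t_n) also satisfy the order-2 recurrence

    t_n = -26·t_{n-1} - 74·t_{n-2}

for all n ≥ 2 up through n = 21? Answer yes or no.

Terms t_0..t_21: 23, 86, 39, 91, 83, 32, 10, 88, 76, 48, 15, 35, 17, 72, 71, 4, 74, 11, 58, 6, 14, 65
n=2: candidate gives 39, actual t_2 = 39 ✓
n=3: candidate gives 91, actual t_3 = 91 ✓
n=4: candidate gives 83, actual t_4 = 83 ✓
n=5: candidate gives 32, actual t_5 = 32 ✓
n=6: candidate gives 10, actual t_6 = 10 ✓
n=7: candidate gives 88, actual t_7 = 88 ✓
n=8: candidate gives 76, actual t_8 = 76 ✓
n=9: candidate gives 48, actual t_9 = 48 ✓
n=10: candidate gives 15, actual t_10 = 15 ✓
n=11: candidate gives 35, actual t_11 = 35 ✓
n=12: candidate gives 17, actual t_12 = 17 ✓
n=13: candidate gives 72, actual t_13 = 72 ✓
n=14: candidate gives 71, actual t_14 = 71 ✓
n=15: candidate gives 4, actual t_15 = 4 ✓
n=16: candidate gives 74, actual t_16 = 74 ✓
n=17: candidate gives 11, actual t_17 = 11 ✓
n=18: candidate gives 58, actual t_18 = 58 ✓
n=19: candidate gives 6, actual t_19 = 6 ✓
n=20: candidate gives 14, actual t_20 = 14 ✓
n=21: candidate gives 65, actual t_21 = 65 ✓

yes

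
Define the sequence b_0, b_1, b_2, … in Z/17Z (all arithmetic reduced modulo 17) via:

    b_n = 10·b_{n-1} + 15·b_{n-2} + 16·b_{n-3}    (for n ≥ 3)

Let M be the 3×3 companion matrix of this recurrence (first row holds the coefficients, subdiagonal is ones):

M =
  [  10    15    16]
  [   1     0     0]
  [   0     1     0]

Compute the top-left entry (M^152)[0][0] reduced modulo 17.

(M^152)[0][0] is the top entry after applying M 152 times to the unit state (1, 0, 0). Equivalently it is h_{154} for the auxiliary sequence (h_n) obeying the same recurrence with h_2 = 1 and h_i = 0 for 0 ≤ i < 2:
h_3 = 10·1 + 15·0 + 16·0 = 10
h_4 = 10·10 + 15·1 + 16·0 = 13
h_5 = 10·13 + 15·10 + 16·1 = 7
h_6 = 10·7 + 15·13 + 16·10 = 0
h_7 = 10·0 + 15·7 + 16·13 = 7
h_8 = 10·7 + 15·0 + 16·7 = 12
Continuing the recurrence:
  h_9 = 4;  h_10 = 9;  h_11 = 2;  h_12 = 15;  h_13 = 1;  h_14 = 12
  h_15 = 1;  h_16 = 2;  h_17 = 6;  h_18 = 4;  h_19 = 9;  h_20 = 8
  h_21 = 7;  h_22 = 11;  h_23 = 3;  h_24 = 1;  h_25 = 10;  h_26 = 10
  h_27 = 11;  h_28 = 12;  h_29 = 3;  h_30 = 12;  h_31 = 0;  h_32 = 7
  h_33 = 7;  h_34 = 5;  h_35 = 12;  h_36 = 1;  h_37 = 15;  h_38 = 0
  h_39 = 3;  h_40 = 15;  h_41 = 8;  h_42 = 13;  h_43 = 14;  h_44 = 4
  h_45 = 16;  h_46 = 2;  h_47 = 1;  h_48 = 7;  h_49 = 15;  h_50 = 16
  h_51 = 4;  h_52 = 10;  h_53 = 8;  h_54 = 5;  h_55 = 7;  h_56 = 1
  h_57 = 8;  h_58 = 3;  h_59 = 13;  h_60 = 14;  h_61 = 9;  h_62 = 15
  h_63 = 16;  h_64 = 2;  h_65 = 7;  h_66 = 16;  h_67 = 8;  h_68 = 7
  h_69 = 4;  h_70 = 1;  h_71 = 12;  h_72 = 12;  h_73 = 10;  h_74 = 13
  h_75 = 13;  h_76 = 9;  h_77 = 0;  h_78 = 3;  h_79 = 4;  h_80 = 0
  h_81 = 6;  h_82 = 5;  h_83 = 4;  h_84 = 7;  h_85 = 6;  h_86 = 8
  h_87 = 10;  h_88 = 10;  h_89 = 4;  h_90 = 10;  h_91 = 14;  h_92 = 14
  h_93 = 0;  h_94 = 9;  h_95 = 8;  h_96 = 11;  h_97 = 0;  h_98 = 4
  h_99 = 12;  h_100 = 10;  h_101 = 4;  h_102 = 8;  h_103 = 11;  h_104 = 5
  h_105 = 3;  h_106 = 9;  h_107 = 11;  h_108 = 4;  h_109 = 9;  h_110 = 3
  h_111 = 8;  h_112 = 14;  h_113 = 2;  h_114 = 1;  h_115 = 9;  h_116 = 1
  h_117 = 8;  h_118 = 1;  h_119 = 10;  h_120 = 5;  h_121 = 12;  h_122 = 15
  h_123 = 2;  h_124 = 12;  h_125 = 16;  h_126 = 15;  h_127 = 4;  h_128 = 11
  h_129 = 2;  h_130 = 11;  h_131 = 10;  h_132 = 8;  h_133 = 15;  h_134 = 5
  h_135 = 12;  h_136 = 10;  h_137 = 3;  h_138 = 15;  h_139 = 15;  h_140 = 15
  h_141 = 3;  h_142 = 2;  h_143 = 16;  h_144 = 0;  h_145 = 0;  h_146 = 1
  h_147 = 10;  h_148 = 13;  h_149 = 7;  h_150 = 0;  h_151 = 7;  h_152 = 12
h_153 = 10·12 + 15·7 + 16·0 = 4
h_154 = 10·4 + 15·12 + 16·7 = 9

9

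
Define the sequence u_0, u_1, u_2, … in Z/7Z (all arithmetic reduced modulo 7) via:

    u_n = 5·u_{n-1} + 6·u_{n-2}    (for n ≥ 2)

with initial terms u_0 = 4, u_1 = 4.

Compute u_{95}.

0

u_2 = 5·4 + 6·4 = 2
u_3 = 5·2 + 6·4 = 6
u_4 = 5·6 + 6·2 = 0
u_5 = 5·0 + 6·6 = 1
u_6 = 5·1 + 6·0 = 5
u_7 = 5·5 + 6·1 = 3
u_8 = 5·3 + 6·5 = 3
u_9 = 5·3 + 6·3 = 5
u_10 = 5·5 + 6·3 = 1
u_11 = 5·1 + 6·5 = 0
u_12 = 5·0 + 6·1 = 6
u_13 = 5·6 + 6·0 = 2
u_14 = 5·2 + 6·6 = 4
u_15 = 5·4 + 6·2 = 4
(u_14, u_15) = (4, 4) = (u_0, u_1), so the sequence has period 14.
95 ≡ 11 (mod 14), hence u_95 = u_11 = 0.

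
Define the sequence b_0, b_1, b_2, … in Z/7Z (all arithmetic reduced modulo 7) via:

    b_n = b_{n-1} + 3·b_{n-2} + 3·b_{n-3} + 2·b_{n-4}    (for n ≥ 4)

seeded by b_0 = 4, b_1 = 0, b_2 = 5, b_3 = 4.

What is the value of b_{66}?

0

b_4 = 1·4 + 3·5 + 3·0 + 2·4 = 6
b_5 = 1·6 + 3·4 + 3·5 + 2·0 = 5
b_6 = 1·5 + 3·6 + 3·4 + 2·5 = 3
b_7 = 1·3 + 3·5 + 3·6 + 2·4 = 2
b_8 = 1·2 + 3·3 + 3·5 + 2·6 = 3
b_9 = 1·3 + 3·2 + 3·3 + 2·5 = 0
b_10 = 1·0 + 3·3 + 3·2 + 2·3 = 0
b_11 = 1·0 + 3·0 + 3·3 + 2·2 = 6
b_12 = 1·6 + 3·0 + 3·0 + 2·3 = 5
b_13 = 1·5 + 3·6 + 3·0 + 2·0 = 2
b_14 = 1·2 + 3·5 + 3·6 + 2·0 = 0
b_15 = 1·0 + 3·2 + 3·5 + 2·6 = 5
b_16 = 1·5 + 3·0 + 3·2 + 2·5 = 0
b_17 = 1·0 + 3·5 + 3·0 + 2·2 = 5
b_18 = 1·5 + 3·0 + 3·5 + 2·0 = 6
b_19 = 1·6 + 3·5 + 3·0 + 2·5 = 3
b_20 = 1·3 + 3·6 + 3·5 + 2·0 = 1
b_21 = 1·1 + 3·3 + 3·6 + 2·5 = 3
b_22 = 1·3 + 3·1 + 3·3 + 2·6 = 6
b_23 = 1·6 + 3·3 + 3·1 + 2·3 = 3
b_24 = 1·3 + 3·6 + 3·3 + 2·1 = 4
b_25 = 1·4 + 3·3 + 3·6 + 2·3 = 2
b_26 = 1·2 + 3·4 + 3·3 + 2·6 = 0
b_27 = 1·0 + 3·2 + 3·4 + 2·3 = 3
b_28 = 1·3 + 3·0 + 3·2 + 2·4 = 3
b_29 = 1·3 + 3·3 + 3·0 + 2·2 = 2
b_30 = 1·2 + 3·3 + 3·3 + 2·0 = 6
b_31 = 1·6 + 3·2 + 3·3 + 2·3 = 6
b_32 = 1·6 + 3·6 + 3·2 + 2·3 = 1
b_33 = 1·1 + 3·6 + 3·6 + 2·2 = 6
b_34 = 1·6 + 3·1 + 3·6 + 2·6 = 4
b_35 = 1·4 + 3·6 + 3·1 + 2·6 = 2
b_36 = 1·2 + 3·4 + 3·6 + 2·1 = 6
b_37 = 1·6 + 3·2 + 3·4 + 2·6 = 1
b_38 = 1·1 + 3·6 + 3·2 + 2·4 = 5
b_39 = 1·5 + 3·1 + 3·6 + 2·2 = 2
b_40 = 1·2 + 3·5 + 3·1 + 2·6 = 4
b_41 = 1·4 + 3·2 + 3·5 + 2·1 = 6
b_42 = 1·6 + 3·4 + 3·2 + 2·5 = 6
b_43 = 1·6 + 3·6 + 3·4 + 2·2 = 5
b_44 = 1·5 + 3·6 + 3·6 + 2·4 = 0
b_45 = 1·0 + 3·5 + 3·6 + 2·6 = 3
b_46 = 1·3 + 3·0 + 3·5 + 2·6 = 2
b_47 = 1·2 + 3·3 + 3·0 + 2·5 = 0
b_48 = 1·0 + 3·2 + 3·3 + 2·0 = 1
b_49 = 1·1 + 3·0 + 3·2 + 2·3 = 6
b_50 = 1·6 + 3·1 + 3·0 + 2·2 = 6
b_51 = 1·6 + 3·6 + 3·1 + 2·0 = 6
b_52 = 1·6 + 3·6 + 3·6 + 2·1 = 2
b_53 = 1·2 + 3·6 + 3·6 + 2·6 = 1
b_54 = 1·1 + 3·2 + 3·6 + 2·6 = 2
b_55 = 1·2 + 3·1 + 3·2 + 2·6 = 2
b_56 = 1·2 + 3·2 + 3·1 + 2·2 = 1
b_57 = 1·1 + 3·2 + 3·2 + 2·1 = 1
b_58 = 1·1 + 3·1 + 3·2 + 2·2 = 0
b_59 = 1·0 + 3·1 + 3·1 + 2·2 = 3
b_60 = 1·3 + 3·0 + 3·1 + 2·1 = 1
b_61 = 1·1 + 3·3 + 3·0 + 2·1 = 5
b_62 = 1·5 + 3·1 + 3·3 + 2·0 = 3
b_63 = 1·3 + 3·5 + 3·1 + 2·3 = 6
b_64 = 1·6 + 3·3 + 3·5 + 2·1 = 4
b_65 = 1·4 + 3·6 + 3·3 + 2·5 = 6
b_66 = 1·6 + 3·4 + 3·6 + 2·3 = 0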